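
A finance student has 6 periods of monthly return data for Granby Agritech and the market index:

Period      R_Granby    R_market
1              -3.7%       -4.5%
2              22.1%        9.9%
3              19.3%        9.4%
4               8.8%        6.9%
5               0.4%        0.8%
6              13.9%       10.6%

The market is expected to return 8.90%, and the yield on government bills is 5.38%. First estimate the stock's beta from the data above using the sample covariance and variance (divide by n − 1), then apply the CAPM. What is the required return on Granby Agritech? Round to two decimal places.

10.91%

Mean R_i = (-3.7 + 22.1 + 19.3 + 8.8 + 0.4 + 13.9) / 6 = 10.1333%
Mean R_m = (-4.5 + 9.9 + 9.4 + 6.9 + 0.8 + 10.6) / 6 = 5.5167%
Σ(R_i − R̄_i)(R_m − R̄_m) = 289.8267  ⇒  Cov = 289.8267 / 5 = 57.9653
Σ(R_m − R̄_m)² = 184.6283  ⇒  Var(R_m) = 184.6283 / 5 = 36.9257
β = Cov / Var(R_m) = 57.9653 / 36.9257 = 1.5698
MRP = 8.90% − 5.38% = 3.52%
E(R) = R_f + β × MRP = 5.38% + 1.5698 × 3.52% = 10.91%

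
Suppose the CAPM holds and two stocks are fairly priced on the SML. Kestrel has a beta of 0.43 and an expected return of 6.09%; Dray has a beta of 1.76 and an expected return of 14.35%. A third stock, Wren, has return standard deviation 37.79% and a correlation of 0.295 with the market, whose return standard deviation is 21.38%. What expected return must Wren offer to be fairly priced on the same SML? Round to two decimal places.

6.66%

MRP = (14.35% − 6.09%) / (1.76 − 0.43) = 6.2105%
R_f = 6.09% − 0.43 × 6.2105% = 3.4195%
β_Wren = ρ·σ_i/σ_m = 0.295 × 37.79 / 21.38 = 0.5214
E(R_Wren) = R_f + β × MRP = 3.4195% + 0.5214 × 6.2105% = 6.66%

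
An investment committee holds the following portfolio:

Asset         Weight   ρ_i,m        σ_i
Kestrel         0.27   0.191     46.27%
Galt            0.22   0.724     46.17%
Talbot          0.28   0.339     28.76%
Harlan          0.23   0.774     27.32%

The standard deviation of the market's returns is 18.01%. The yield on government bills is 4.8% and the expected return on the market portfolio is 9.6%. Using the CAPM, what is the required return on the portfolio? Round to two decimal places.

9.42%

β_Kestrel = 0.191 × 46.27% / 18.01% = 0.4907
β_Galt = 0.724 × 46.17% / 18.01% = 1.8560
β_Talbot = 0.339 × 28.76% / 18.01% = 0.5413
β_Harlan = 0.774 × 27.32% / 18.01% = 1.1741
β_P = Σ w_i β_i = 0.27×0.4907 + 0.22×1.8560 + 0.28×0.5413 + 0.23×1.1741 = 0.9624
MRP = 9.6% − 4.8% = 4.80%
E(R_P) = R_f + β_P × MRP = 4.8% + 0.9624 × 4.8% = 9.42%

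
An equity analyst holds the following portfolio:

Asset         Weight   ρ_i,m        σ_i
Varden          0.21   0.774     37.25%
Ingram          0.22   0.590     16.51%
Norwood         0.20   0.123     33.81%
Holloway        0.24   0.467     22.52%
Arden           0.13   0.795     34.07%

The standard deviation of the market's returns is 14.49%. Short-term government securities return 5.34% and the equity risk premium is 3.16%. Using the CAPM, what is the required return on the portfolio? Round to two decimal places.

8.63%

β_Varden = 0.774 × 37.25% / 14.49% = 1.9898
β_Ingram = 0.590 × 16.51% / 14.49% = 0.6722
β_Norwood = 0.123 × 33.81% / 14.49% = 0.2870
β_Holloway = 0.467 × 22.52% / 14.49% = 0.7258
β_Arden = 0.795 × 34.07% / 14.49% = 1.8693
β_P = Σ w_i β_i = 0.21×1.9898 + 0.22×0.6722 + 0.20×0.2870 + 0.24×0.7258 + 0.13×1.8693 = 1.0403
E(R_P) = R_f + β_P × MRP = 5.34% + 1.0403 × 3.16% = 8.63%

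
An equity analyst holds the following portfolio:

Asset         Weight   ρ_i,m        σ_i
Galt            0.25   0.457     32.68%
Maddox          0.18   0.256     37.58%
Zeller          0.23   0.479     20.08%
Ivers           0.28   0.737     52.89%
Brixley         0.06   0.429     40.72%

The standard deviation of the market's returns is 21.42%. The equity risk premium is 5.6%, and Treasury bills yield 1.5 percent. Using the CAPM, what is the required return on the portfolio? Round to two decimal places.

6.63%

β_Galt = 0.457 × 32.68% / 21.42% = 0.6972
β_Maddox = 0.256 × 37.58% / 21.42% = 0.4491
β_Zeller = 0.479 × 20.08% / 21.42% = 0.4490
β_Ivers = 0.737 × 52.89% / 21.42% = 1.8198
β_Brixley = 0.429 × 40.72% / 21.42% = 0.8155
β_P = Σ w_i β_i = 0.25×0.6972 + 0.18×0.4491 + 0.23×0.4490 + 0.28×1.8198 + 0.06×0.8155 = 0.9169
E(R_P) = R_f + β_P × MRP = 1.5% + 0.9169 × 5.6% = 6.63%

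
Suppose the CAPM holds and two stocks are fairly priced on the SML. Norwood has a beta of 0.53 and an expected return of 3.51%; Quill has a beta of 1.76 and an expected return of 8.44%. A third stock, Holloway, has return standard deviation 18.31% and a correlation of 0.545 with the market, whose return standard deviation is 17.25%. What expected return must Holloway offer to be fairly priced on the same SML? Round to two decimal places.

3.70%

MRP = (8.44% − 3.51%) / (1.76 − 0.53) = 4.0081%
R_f = 3.51% − 0.53 × 4.0081% = 1.3857%
β_Holloway = ρ·σ_i/σ_m = 0.545 × 18.31 / 17.25 = 0.5785
E(R_Holloway) = R_f + β × MRP = 1.3857% + 0.5785 × 4.0081% = 3.70%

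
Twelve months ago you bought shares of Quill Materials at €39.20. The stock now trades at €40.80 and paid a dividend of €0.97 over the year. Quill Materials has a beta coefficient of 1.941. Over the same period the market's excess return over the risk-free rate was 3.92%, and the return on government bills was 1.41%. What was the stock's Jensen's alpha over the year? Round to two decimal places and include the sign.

-2.46%

Realised HPR = (P1 + D1 − P0) / P0 = (40.80 + 0.97 − 39.20) / 39.20 = 2.57 / 39.20 = 6.5561%
CAPM required = R_f + β·MRP = 1.41% + 1.941 × 3.92% = 9.01872%
α = realised − required = 6.5561% − 9.01872% = -2.46%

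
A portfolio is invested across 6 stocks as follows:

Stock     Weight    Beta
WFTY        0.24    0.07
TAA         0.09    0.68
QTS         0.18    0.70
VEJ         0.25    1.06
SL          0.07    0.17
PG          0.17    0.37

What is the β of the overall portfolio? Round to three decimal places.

β_P = Σ w_i β_i = 0.24×0.07 + 0.09×0.68 + 0.18×0.70 + 0.25×1.06 + 0.07×0.17 + 0.17×0.37 = 0.5438

0.544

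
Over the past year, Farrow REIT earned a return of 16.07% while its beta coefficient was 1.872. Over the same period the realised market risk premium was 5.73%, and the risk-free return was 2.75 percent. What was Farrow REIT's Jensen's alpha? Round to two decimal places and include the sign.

CAPM benchmark = R_f + β(R_m − R_f) = 2.75% + 1.872 × 5.73% = 13.47656%
α = actual − benchmark = 16.07% − 13.47656% = +2.59%

+2.59%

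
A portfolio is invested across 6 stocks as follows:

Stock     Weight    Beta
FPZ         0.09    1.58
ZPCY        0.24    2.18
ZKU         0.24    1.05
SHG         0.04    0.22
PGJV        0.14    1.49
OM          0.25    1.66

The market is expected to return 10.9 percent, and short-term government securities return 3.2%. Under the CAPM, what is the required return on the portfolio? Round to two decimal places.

β_P = Σ w_i β_i = 0.09×1.58 + 0.24×2.18 + 0.24×1.05 + 0.04×0.22 + 0.14×1.49 + 0.25×1.66 = 1.5498
MRP = 10.9% − 3.2% = 7.70%
E(R_P) = R_f + β_P × MRP = 3.2% + 1.5498 × 7.7% = 15.13%

15.13%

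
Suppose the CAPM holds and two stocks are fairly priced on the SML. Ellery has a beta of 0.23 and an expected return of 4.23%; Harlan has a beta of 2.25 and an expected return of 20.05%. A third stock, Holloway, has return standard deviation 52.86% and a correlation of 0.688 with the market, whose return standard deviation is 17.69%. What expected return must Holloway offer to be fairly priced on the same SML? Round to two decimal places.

18.53%

MRP = (20.05% − 4.23%) / (2.25 − 0.23) = 7.8317%
R_f = 4.23% − 0.23 × 7.8317% = 2.4287%
β_Holloway = ρ·σ_i/σ_m = 0.688 × 52.86 / 17.69 = 2.0558
E(R_Holloway) = R_f + β × MRP = 2.4287% + 2.0558 × 7.8317% = 18.53%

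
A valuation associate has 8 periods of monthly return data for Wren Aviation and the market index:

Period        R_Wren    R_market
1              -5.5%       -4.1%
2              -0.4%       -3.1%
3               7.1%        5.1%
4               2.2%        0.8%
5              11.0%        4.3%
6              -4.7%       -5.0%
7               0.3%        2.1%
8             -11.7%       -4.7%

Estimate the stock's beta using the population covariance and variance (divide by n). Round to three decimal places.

1.555

Mean R_i = (-5.5 − 0.4 + 7.1 + 2.2 + 11.0 − 4.7 + 0.3 − 11.7) / 8 = -0.2125%
Mean R_m = (-4.1 − 3.1 + 5.1 + 0.8 + 4.3 − 5.0 + 2.1 − 4.7) / 8 = -0.5750%
Σ(R_i − R̄_i)(R_m − R̄_m) = 187.2025  ⇒  Cov = 187.2025 / 8 = 23.4003
Σ(R_m − R̄_m)² = 120.4150  ⇒  Var(R_m) = 120.4150 / 8 = 15.0519
β = Cov / Var(R_m) = 23.4003 / 15.0519 = 1.5546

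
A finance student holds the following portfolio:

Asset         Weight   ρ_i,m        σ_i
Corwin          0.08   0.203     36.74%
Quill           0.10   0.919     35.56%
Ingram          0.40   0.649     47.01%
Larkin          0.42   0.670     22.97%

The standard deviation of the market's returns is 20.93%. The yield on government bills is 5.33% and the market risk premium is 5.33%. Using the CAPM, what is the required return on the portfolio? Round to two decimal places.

11.07%

β_Corwin = 0.203 × 36.74% / 20.93% = 0.3563
β_Quill = 0.919 × 35.56% / 20.93% = 1.5614
β_Ingram = 0.649 × 47.01% / 20.93% = 1.4577
β_Larkin = 0.670 × 22.97% / 20.93% = 0.7353
β_P = Σ w_i β_i = 0.08×0.3563 + 0.10×1.5614 + 0.40×1.4577 + 0.42×0.7353 = 1.0766
E(R_P) = R_f + β_P × MRP = 5.33% + 1.0766 × 5.33% = 11.07%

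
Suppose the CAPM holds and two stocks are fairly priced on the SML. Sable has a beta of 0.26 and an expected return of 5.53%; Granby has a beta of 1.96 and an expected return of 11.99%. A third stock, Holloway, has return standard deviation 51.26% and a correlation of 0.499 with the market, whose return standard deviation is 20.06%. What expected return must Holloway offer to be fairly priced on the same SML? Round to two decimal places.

9.39%

MRP = (11.99% − 5.53%) / (1.96 − 0.26) = 3.8000%
R_f = 5.53% − 0.26 × 3.8000% = 4.5420%
β_Holloway = ρ·σ_i/σ_m = 0.499 × 51.26 / 20.06 = 1.2751
E(R_Holloway) = R_f + β × MRP = 4.5420% + 1.2751 × 3.8000% = 9.39%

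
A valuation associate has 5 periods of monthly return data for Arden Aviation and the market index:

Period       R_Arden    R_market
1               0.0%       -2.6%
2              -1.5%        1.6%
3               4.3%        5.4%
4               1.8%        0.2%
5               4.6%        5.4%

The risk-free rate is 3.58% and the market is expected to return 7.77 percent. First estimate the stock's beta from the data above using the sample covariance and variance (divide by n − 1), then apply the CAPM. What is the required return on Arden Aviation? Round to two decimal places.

Mean R_i = (0.0 − 1.5 + 4.3 + 1.8 + 4.6) / 5 = 1.8400%
Mean R_m = (-2.6 + 1.6 + 5.4 + 0.2 + 5.4) / 5 = 2.0000%
Σ(R_i − R̄_i)(R_m − R̄_m) = 27.6200  ⇒  Cov = 27.6200 / 4 = 6.9050
Σ(R_m − R̄_m)² = 47.6800  ⇒  Var(R_m) = 47.6800 / 4 = 11.9200
β = Cov / Var(R_m) = 6.9050 / 11.9200 = 0.5793
MRP = 7.77% − 3.58% = 4.19%
E(R) = R_f + β × MRP = 3.58% + 0.5793 × 4.19% = 6.01%

6.01%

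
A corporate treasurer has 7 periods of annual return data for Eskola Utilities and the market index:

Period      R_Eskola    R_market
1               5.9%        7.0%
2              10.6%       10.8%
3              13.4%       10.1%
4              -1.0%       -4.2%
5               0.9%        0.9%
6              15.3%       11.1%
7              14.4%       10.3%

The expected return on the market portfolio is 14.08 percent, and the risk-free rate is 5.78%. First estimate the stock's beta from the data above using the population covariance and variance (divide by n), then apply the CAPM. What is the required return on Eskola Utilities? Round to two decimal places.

14.48%

Mean R_i = (5.9 + 10.6 + 13.4 − 1.0 + 0.9 + 15.3 + 14.4) / 7 = 8.5000%
Mean R_m = (7.0 + 10.8 + 10.1 − 4.2 + 0.9 + 11.1 + 10.3) / 7 = 6.5714%
Σ(R_i − R̄_i)(R_m − R̄_m) = 223.2800  ⇒  Cov = 223.2800 / 7 = 31.8971
Σ(R_m − R̄_m)² = 213.1143  ⇒  Var(R_m) = 213.1143 / 7 = 30.4449
β = Cov / Var(R_m) = 31.8971 / 30.4449 = 1.0477
MRP = 14.08% − 5.78% = 8.30%
E(R) = R_f + β × MRP = 5.78% + 1.0477 × 8.30% = 14.48%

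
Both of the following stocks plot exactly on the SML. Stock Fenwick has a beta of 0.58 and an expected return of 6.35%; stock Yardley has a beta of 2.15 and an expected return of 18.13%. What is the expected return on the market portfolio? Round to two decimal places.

9.50%

Both satisfy E(R) = R_f + β·MRP, so the slope of the SML is
MRP = (18.13% − 6.35%) / (2.15 − 0.58) = 11.78% / 1.57 = 7.5032%
R_f = E(R_Fenwick) − β_Fenwick·MRP = 6.35% − 0.58 × 7.5032% = 1.9981%
E(R_m) = R_f + MRP = 1.9981% + 7.5032% = 9.50%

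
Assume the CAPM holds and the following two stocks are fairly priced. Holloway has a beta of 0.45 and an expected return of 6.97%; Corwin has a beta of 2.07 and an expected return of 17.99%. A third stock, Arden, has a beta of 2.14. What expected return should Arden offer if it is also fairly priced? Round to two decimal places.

MRP (SML slope) = (17.99% − 6.97%) / (2.07 − 0.45) = 11.02% / 1.62 = 6.8025%
R_f (intercept) = 6.97% − 0.45 × 6.8025% = 3.9089%
E(R_Arden) = R_f + β × MRP = 3.9089% + 2.14 × 6.8025% = 18.47%

18.47%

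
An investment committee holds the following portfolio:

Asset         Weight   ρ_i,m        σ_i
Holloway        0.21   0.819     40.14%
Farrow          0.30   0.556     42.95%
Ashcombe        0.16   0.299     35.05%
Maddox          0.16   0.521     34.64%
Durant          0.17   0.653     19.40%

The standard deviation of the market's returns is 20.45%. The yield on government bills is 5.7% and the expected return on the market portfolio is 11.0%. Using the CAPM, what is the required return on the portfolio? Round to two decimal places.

β_Holloway = 0.819 × 40.14% / 20.45% = 1.6076
β_Farrow = 0.556 × 42.95% / 20.45% = 1.1677
β_Ashcombe = 0.299 × 35.05% / 20.45% = 0.5125
β_Maddox = 0.521 × 34.64% / 20.45% = 0.8825
β_Durant = 0.653 × 19.40% / 20.45% = 0.6195
β_P = Σ w_i β_i = 0.21×1.6076 + 0.30×1.1677 + 0.16×0.5125 + 0.16×0.8825 + 0.17×0.6195 = 1.0164
MRP = 11.0% − 5.7% = 5.30%
E(R_P) = R_f + β_P × MRP = 5.7% + 1.0164 × 5.3% = 11.09%

11.09%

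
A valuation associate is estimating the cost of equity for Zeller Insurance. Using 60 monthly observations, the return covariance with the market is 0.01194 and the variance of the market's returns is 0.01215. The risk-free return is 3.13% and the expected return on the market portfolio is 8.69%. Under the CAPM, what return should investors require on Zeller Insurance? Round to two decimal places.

β = Cov(R_i, R_m) / Var(R_m) = 0.01194 / 0.01215 = 0.9827
MRP = 8.69% − 3.13% = 5.56%
E(R) = R_f + β × MRP = 3.13% + 0.9827 × 5.56% = 8.59%

8.59%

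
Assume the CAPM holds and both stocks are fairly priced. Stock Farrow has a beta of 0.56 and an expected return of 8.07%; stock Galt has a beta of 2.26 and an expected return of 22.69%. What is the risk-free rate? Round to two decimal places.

3.25%

Both satisfy E(R) = R_f + β·MRP, so the slope of the SML is
MRP = (22.69% − 8.07%) / (2.26 − 0.56) = 14.62% / 1.70 = 8.6000%
R_f = E(R_Farrow) − β_Farrow·MRP = 8.07% − 0.56 × 8.6000% = 3.2540%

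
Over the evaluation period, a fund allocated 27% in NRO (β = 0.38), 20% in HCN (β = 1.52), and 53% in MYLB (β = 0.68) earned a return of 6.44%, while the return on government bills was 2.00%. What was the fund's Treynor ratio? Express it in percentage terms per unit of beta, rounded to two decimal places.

β_P = 0.27×0.38 + 0.20×1.52 + 0.53×0.68 = 0.7670
Treynor = (R_P − R_f) / β_P = (6.44% − 2.00%) / 0.7670 = 4.44% / 0.7670 = 5.79%

5.79%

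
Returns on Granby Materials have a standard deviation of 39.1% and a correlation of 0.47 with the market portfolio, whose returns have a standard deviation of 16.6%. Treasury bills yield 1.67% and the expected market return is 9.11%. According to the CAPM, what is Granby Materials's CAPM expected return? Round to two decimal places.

β = ρ × σ_i / σ_m = 0.47 × 39.1% / 16.6% = 1.1070
MRP = 9.11% − 1.67% = 7.44%
E(R) = 1.67% + 1.1070 × 7.44% = 9.91%

9.91%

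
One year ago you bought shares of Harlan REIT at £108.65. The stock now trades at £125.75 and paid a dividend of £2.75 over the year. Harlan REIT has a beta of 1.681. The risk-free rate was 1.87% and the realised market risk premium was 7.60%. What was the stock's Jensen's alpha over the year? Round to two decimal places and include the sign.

Realised HPR = (P1 + D1 − P0) / P0 = (125.75 + 2.75 − 108.65) / 108.65 = 19.85 / 108.65 = 18.2697%
CAPM required = R_f + β·MRP = 1.87% + 1.681 × 7.60% = 14.64560%
α = realised − required = 18.2697% − 14.64560% = +3.62%

+3.62%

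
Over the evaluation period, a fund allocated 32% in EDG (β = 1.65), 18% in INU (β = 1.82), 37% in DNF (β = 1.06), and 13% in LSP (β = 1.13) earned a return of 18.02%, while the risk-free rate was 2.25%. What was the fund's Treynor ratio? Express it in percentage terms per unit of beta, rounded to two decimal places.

β_P = 0.32×1.65 + 0.18×1.82 + 0.37×1.06 + 0.13×1.13 = 1.3947
Treynor = (R_P − R_f) / β_P = (18.02% − 2.25%) / 1.3947 = 15.77% / 1.3947 = 11.31%

11.31%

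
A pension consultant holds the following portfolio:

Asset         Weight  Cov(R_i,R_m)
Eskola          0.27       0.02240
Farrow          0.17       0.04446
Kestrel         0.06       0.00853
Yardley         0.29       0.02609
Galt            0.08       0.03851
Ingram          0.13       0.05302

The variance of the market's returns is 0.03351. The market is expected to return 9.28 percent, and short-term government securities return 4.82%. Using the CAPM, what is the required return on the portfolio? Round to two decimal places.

9.03%

β_Eskola = 0.02240 / 0.03351 = 0.6685
β_Farrow = 0.04446 / 0.03351 = 1.3268
β_Kestrel = 0.00853 / 0.03351 = 0.2546
β_Yardley = 0.02609 / 0.03351 = 0.7786
β_Galt = 0.03851 / 0.03351 = 1.1492
β_Ingram = 0.05302 / 0.03351 = 1.5822
β_P = Σ w_i β_i = 0.27×0.6685 + 0.17×1.3268 + 0.06×0.2546 + 0.29×0.7786 + 0.08×1.1492 + 0.13×1.5822 = 0.9447
MRP = 9.28% − 4.82% = 4.46%
E(R_P) = R_f + β_P × MRP = 4.82% + 0.9447 × 4.46% = 9.03%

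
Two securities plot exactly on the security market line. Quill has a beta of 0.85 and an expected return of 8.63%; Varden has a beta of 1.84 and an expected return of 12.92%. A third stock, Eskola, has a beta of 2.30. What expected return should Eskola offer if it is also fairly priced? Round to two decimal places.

14.91%

MRP (SML slope) = (12.92% − 8.63%) / (1.84 − 0.85) = 4.29% / 0.99 = 4.3333%
R_f (intercept) = 8.63% − 0.85 × 4.3333% = 4.9467%
E(R_Eskola) = R_f + β × MRP = 4.9467% + 2.30 × 4.3333% = 14.91%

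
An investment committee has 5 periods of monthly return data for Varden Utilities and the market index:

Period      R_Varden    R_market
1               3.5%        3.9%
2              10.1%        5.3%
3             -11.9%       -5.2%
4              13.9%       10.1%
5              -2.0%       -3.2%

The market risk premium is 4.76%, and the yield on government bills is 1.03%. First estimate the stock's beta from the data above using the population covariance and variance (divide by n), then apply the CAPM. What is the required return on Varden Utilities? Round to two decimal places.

Mean R_i = (3.5 + 10.1 − 11.9 + 13.9 − 2.0) / 5 = 2.7200%
Mean R_m = (3.9 + 5.3 − 5.2 + 10.1 − 3.2) / 5 = 2.1800%
Σ(R_i − R̄_i)(R_m − R̄_m) = 246.2020  ⇒  Cov = 246.2020 / 5 = 49.2404
Σ(R_m − R̄_m)² = 158.8280  ⇒  Var(R_m) = 158.8280 / 5 = 31.7656
β = Cov / Var(R_m) = 49.2404 / 31.7656 = 1.5501
E(R) = R_f + β × MRP = 1.03% + 1.5501 × 4.76% = 8.41%

8.41%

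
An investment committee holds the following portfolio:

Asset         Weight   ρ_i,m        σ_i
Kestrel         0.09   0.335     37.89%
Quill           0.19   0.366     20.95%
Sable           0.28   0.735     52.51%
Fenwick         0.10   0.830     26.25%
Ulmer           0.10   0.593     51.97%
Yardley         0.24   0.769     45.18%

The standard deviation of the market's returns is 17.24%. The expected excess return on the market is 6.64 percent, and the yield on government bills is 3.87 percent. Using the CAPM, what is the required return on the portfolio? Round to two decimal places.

β_Kestrel = 0.335 × 37.89% / 17.24% = 0.7363
β_Quill = 0.366 × 20.95% / 17.24% = 0.4448
β_Sable = 0.735 × 52.51% / 17.24% = 2.2387
β_Fenwick = 0.830 × 26.25% / 17.24% = 1.2638
β_Ulmer = 0.593 × 51.97% / 17.24% = 1.7876
β_Yardley = 0.769 × 45.18% / 17.24% = 2.0153
β_P = Σ w_i β_i = 0.09×0.7363 + 0.19×0.4448 + 0.28×2.2387 + 0.10×1.2638 + 0.10×1.7876 + 0.24×2.0153 = 1.5664
E(R_P) = R_f + β_P × MRP = 3.87% + 1.5664 × 6.64% = 14.27%

14.27%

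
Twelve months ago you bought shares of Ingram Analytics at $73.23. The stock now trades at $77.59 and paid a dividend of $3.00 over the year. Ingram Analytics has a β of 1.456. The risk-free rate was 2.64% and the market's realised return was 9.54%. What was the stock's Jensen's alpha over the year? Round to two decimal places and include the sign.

-2.64%

Realised HPR = (P1 + D1 − P0) / P0 = (77.59 + 3.00 − 73.23) / 73.23 = 7.36 / 73.23 = 10.0505%
MRP = 9.54% − 2.64% = 6.90%
CAPM required = R_f + β·MRP = 2.64% + 1.456 × 6.90% = 12.68640%
α = realised − required = 10.0505% − 12.68640% = -2.64%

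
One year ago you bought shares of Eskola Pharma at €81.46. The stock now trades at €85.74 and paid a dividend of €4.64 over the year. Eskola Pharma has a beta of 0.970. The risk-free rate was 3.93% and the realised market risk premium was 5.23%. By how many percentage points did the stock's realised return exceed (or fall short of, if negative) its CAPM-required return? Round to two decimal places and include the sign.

+1.95%

Realised HPR = (P1 + D1 − P0) / P0 = (85.74 + 4.64 − 81.46) / 81.46 = 8.92 / 81.46 = 10.9502%
CAPM required = R_f + β·MRP = 3.93% + 0.970 × 5.23% = 9.00310%
α = realised − required = 10.9502% − 9.00310% = +1.95%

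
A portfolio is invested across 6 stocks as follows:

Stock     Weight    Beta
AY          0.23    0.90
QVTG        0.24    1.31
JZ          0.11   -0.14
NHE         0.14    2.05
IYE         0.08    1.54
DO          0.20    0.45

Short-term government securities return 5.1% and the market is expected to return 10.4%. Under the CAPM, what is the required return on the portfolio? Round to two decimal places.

10.43%

β_P = Σ w_i β_i = 0.23×0.90 + 0.24×1.31 + 0.11×-0.14 + 0.14×2.05 + 0.08×1.54 + 0.20×0.45 = 1.0062
MRP = 10.4% − 5.1% = 5.30%
E(R_P) = R_f + β_P × MRP = 5.1% + 1.0062 × 5.3% = 10.43%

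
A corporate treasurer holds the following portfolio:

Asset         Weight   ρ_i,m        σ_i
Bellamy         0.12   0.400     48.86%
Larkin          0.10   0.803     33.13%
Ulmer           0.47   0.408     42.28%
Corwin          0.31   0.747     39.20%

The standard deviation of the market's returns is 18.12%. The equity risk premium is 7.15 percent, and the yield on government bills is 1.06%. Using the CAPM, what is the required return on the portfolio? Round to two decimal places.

9.82%

β_Bellamy = 0.400 × 48.86% / 18.12% = 1.0786
β_Larkin = 0.803 × 33.13% / 18.12% = 1.4682
β_Ulmer = 0.408 × 42.28% / 18.12% = 0.9520
β_Corwin = 0.747 × 39.20% / 18.12% = 1.6160
β_P = Σ w_i β_i = 0.12×1.0786 + 0.10×1.4682 + 0.47×0.9520 + 0.31×1.6160 = 1.2247
E(R_P) = R_f + β_P × MRP = 1.06% + 1.2247 × 7.15% = 9.82%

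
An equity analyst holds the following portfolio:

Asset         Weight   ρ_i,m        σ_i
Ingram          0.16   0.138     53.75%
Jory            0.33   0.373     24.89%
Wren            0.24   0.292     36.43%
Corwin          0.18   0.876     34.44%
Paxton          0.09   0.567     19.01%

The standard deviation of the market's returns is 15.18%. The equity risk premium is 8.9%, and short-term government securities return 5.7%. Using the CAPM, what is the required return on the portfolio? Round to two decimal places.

β_Ingram = 0.138 × 53.75% / 15.18% = 0.4886
β_Jory = 0.373 × 24.89% / 15.18% = 0.6116
β_Wren = 0.292 × 36.43% / 15.18% = 0.7008
β_Corwin = 0.876 × 34.44% / 15.18% = 1.9874
β_Paxton = 0.567 × 19.01% / 15.18% = 0.7101
β_P = Σ w_i β_i = 0.16×0.4886 + 0.33×0.6116 + 0.24×0.7008 + 0.18×1.9874 + 0.09×0.7101 = 0.8698
E(R_P) = R_f + β_P × MRP = 5.7% + 0.8698 × 8.9% = 13.44%

13.44%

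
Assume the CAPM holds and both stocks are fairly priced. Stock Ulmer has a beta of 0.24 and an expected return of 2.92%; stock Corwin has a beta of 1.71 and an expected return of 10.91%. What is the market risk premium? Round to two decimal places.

5.44%

Both satisfy E(R) = R_f + β·MRP, so the slope of the SML is
MRP = (10.91% − 2.92%) / (1.71 − 0.24) = 7.99% / 1.47 = 5.4354%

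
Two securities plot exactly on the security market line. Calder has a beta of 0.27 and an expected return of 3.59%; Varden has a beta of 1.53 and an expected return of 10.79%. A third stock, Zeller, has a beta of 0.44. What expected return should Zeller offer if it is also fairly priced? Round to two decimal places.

4.56%

MRP (SML slope) = (10.79% − 3.59%) / (1.53 − 0.27) = 7.20% / 1.26 = 5.7143%
R_f (intercept) = 3.59% − 0.27 × 5.7143% = 2.0471%
E(R_Zeller) = R_f + β × MRP = 2.0471% + 0.44 × 5.7143% = 4.56%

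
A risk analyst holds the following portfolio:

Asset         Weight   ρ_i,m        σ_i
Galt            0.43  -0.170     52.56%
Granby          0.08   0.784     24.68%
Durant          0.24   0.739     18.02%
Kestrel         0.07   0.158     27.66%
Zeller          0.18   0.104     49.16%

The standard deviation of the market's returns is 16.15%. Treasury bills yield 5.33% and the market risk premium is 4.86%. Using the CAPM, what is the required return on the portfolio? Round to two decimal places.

β_Galt = -0.170 × 52.56% / 16.15% = -0.5533
β_Granby = 0.784 × 24.68% / 16.15% = 1.1981
β_Durant = 0.739 × 18.02% / 16.15% = 0.8246
β_Kestrel = 0.158 × 27.66% / 16.15% = 0.2706
β_Zeller = 0.104 × 49.16% / 16.15% = 0.3166
β_P = Σ w_i β_i = 0.43×-0.5533 + 0.08×1.1981 + 0.24×0.8246 + 0.07×0.2706 + 0.18×0.3166 = 0.1318
E(R_P) = R_f + β_P × MRP = 5.33% + 0.1318 × 4.86% = 5.97%

5.97%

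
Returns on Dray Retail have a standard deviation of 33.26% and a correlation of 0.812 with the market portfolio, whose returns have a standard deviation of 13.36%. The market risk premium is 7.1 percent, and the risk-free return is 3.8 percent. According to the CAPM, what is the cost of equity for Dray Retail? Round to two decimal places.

β = ρ × σ_i / σ_m = 0.812 × 33.26% / 13.36% = 2.0215
E(R) = 3.8% + 2.0215 × 7.1% = 18.15%

18.15%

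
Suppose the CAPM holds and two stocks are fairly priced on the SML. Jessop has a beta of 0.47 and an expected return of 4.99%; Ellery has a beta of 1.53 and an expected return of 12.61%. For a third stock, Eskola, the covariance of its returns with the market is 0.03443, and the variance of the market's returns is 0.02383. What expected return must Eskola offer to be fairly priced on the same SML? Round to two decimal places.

MRP = (12.61% − 4.99%) / (1.53 − 0.47) = 7.1887%
R_f = 4.99% − 0.47 × 7.1887% = 1.6113%
β_Eskola = Cov / Var(R_m) = 0.03443 / 0.02383 = 1.4448
E(R_Eskola) = R_f + β × MRP = 1.6113% + 1.4448 × 7.1887% = 12.00%

12.00%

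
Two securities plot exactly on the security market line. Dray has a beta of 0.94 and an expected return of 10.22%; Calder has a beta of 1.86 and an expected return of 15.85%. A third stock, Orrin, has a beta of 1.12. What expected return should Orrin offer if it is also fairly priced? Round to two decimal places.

MRP (SML slope) = (15.85% − 10.22%) / (1.86 − 0.94) = 5.63% / 0.92 = 6.1196%
R_f (intercept) = 10.22% − 0.94 × 6.1196% = 4.4676%
E(R_Orrin) = R_f + β × MRP = 4.4676% + 1.12 × 6.1196% = 11.32%

11.32%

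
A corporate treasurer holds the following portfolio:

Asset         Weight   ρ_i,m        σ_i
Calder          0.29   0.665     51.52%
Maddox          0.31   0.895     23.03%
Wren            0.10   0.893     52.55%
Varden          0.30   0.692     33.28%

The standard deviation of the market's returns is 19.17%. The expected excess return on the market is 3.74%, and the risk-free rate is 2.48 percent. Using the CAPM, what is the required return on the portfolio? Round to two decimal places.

β_Calder = 0.665 × 51.52% / 19.17% = 1.7872
β_Maddox = 0.895 × 23.03% / 19.17% = 1.0752
β_Wren = 0.893 × 52.55% / 19.17% = 2.4479
β_Varden = 0.692 × 33.28% / 19.17% = 1.2013
β_P = Σ w_i β_i = 0.29×1.7872 + 0.31×1.0752 + 0.10×2.4479 + 0.30×1.2013 = 1.4568
E(R_P) = R_f + β_P × MRP = 2.48% + 1.4568 × 3.74% = 7.93%

7.93%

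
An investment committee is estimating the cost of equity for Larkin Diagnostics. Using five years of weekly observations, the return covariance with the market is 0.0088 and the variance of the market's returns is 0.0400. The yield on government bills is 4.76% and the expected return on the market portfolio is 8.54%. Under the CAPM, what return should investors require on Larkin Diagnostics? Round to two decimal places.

5.59%

β = Cov(R_i, R_m) / Var(R_m) = 0.0088 / 0.0400 = 0.2200
MRP = 8.54% − 4.76% = 3.78%
E(R) = R_f + β × MRP = 4.76% + 0.2200 × 3.78% = 5.59%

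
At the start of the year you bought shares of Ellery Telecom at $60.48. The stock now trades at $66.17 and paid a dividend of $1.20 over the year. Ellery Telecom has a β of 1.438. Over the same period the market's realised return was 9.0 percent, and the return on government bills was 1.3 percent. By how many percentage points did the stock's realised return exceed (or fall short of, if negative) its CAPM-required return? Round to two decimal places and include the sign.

-0.98%

Realised HPR = (P1 + D1 − P0) / P0 = (66.17 + 1.20 − 60.48) / 60.48 = 6.89 / 60.48 = 11.3922%
MRP = 9.0% − 1.3% = 7.70%
CAPM required = R_f + β·MRP = 1.3% + 1.438 × 7.7% = 12.3726%
α = realised − required = 11.3922% − 12.3726% = -0.98%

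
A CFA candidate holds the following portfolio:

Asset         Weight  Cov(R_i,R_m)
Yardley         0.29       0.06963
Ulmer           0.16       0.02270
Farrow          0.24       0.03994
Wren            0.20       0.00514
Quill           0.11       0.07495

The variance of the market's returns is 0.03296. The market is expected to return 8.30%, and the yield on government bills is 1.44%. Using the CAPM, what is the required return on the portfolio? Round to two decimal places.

β_Yardley = 0.06963 / 0.03296 = 2.1126
β_Ulmer = 0.02270 / 0.03296 = 0.6887
β_Farrow = 0.03994 / 0.03296 = 1.2118
β_Wren = 0.00514 / 0.03296 = 0.1559
β_Quill = 0.07495 / 0.03296 = 2.2740
β_P = Σ w_i β_i = 0.29×2.1126 + 0.16×0.6887 + 0.24×1.2118 + 0.20×0.1559 + 0.11×2.2740 = 1.2950
MRP = 8.30% − 1.44% = 6.86%
E(R_P) = R_f + β_P × MRP = 1.44% + 1.2950 × 6.86% = 10.32%

10.32%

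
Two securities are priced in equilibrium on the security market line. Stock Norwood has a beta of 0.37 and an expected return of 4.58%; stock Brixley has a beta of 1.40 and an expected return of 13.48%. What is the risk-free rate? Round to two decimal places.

Both satisfy E(R) = R_f + β·MRP, so the slope of the SML is
MRP = (13.48% − 4.58%) / (1.40 − 0.37) = 8.90% / 1.03 = 8.6408%
R_f = E(R_Norwood) − β_Norwood·MRP = 4.58% − 0.37 × 8.6408% = 1.3829%

1.38%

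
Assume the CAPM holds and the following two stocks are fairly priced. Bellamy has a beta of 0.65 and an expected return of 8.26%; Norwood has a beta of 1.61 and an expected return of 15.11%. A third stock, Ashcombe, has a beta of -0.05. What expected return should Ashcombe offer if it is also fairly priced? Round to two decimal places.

3.27%

MRP (SML slope) = (15.11% − 8.26%) / (1.61 − 0.65) = 6.85% / 0.96 = 7.1354%
R_f (intercept) = 8.26% − 0.65 × 7.1354% = 3.6220%
E(R_Ashcombe) = R_f + β × MRP = 3.6220% + -0.05 × 7.1354% = 3.27%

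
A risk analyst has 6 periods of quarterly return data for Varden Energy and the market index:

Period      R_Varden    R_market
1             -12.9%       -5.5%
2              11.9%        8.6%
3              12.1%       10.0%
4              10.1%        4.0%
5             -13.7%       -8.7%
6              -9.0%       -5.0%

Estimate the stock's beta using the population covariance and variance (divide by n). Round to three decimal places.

1.567

Mean R_i = (-12.9 + 11.9 + 12.1 + 10.1 − 13.7 − 9.0) / 6 = -0.2500%
Mean R_m = (-5.5 + 8.6 + 10.0 + 4.0 − 8.7 − 5.0) / 6 = 0.5667%
Σ(R_i − R̄_i)(R_m − R̄_m) = 499.7300  ⇒  Cov = 499.7300 / 6 = 83.2883
Σ(R_m − R̄_m)² = 318.9733  ⇒  Var(R_m) = 318.9733 / 6 = 53.1622
β = Cov / Var(R_m) = 83.2883 / 53.1622 = 1.5667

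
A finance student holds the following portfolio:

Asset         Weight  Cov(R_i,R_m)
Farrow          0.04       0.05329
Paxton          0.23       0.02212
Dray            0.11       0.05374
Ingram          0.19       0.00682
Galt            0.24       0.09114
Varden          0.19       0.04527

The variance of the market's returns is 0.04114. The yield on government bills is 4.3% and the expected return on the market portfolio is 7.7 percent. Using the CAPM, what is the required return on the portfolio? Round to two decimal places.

8.01%

β_Farrow = 0.05329 / 0.04114 = 1.2953
β_Paxton = 0.02212 / 0.04114 = 0.5377
β_Dray = 0.05374 / 0.04114 = 1.3063
β_Ingram = 0.00682 / 0.04114 = 0.1658
β_Galt = 0.09114 / 0.04114 = 2.2154
β_Varden = 0.04527 / 0.04114 = 1.1004
β_P = Σ w_i β_i = 0.04×1.2953 + 0.23×0.5377 + 0.11×1.3063 + 0.19×0.1658 + 0.24×2.2154 + 0.19×1.1004 = 1.0915
MRP = 7.7% − 4.3% = 3.40%
E(R_P) = R_f + β_P × MRP = 4.3% + 1.0915 × 3.4% = 8.01%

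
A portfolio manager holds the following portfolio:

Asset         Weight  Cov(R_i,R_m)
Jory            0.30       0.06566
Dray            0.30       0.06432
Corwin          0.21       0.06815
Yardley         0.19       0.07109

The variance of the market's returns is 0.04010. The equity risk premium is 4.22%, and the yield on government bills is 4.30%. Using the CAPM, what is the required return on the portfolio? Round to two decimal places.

11.33%

β_Jory = 0.06566 / 0.04010 = 1.6374
β_Dray = 0.06432 / 0.04010 = 1.6040
β_Corwin = 0.06815 / 0.04010 = 1.6995
β_Yardley = 0.07109 / 0.04010 = 1.7728
β_P = Σ w_i β_i = 0.30×1.6374 + 0.30×1.6040 + 0.21×1.6995 + 0.19×1.7728 = 1.6661
E(R_P) = R_f + β_P × MRP = 4.30% + 1.6661 × 4.22% = 11.33%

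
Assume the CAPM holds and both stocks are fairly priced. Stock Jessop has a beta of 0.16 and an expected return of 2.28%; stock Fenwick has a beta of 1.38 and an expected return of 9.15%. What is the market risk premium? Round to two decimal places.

Both satisfy E(R) = R_f + β·MRP, so the slope of the SML is
MRP = (9.15% − 2.28%) / (1.38 − 0.16) = 6.87% / 1.22 = 5.6311%

5.63%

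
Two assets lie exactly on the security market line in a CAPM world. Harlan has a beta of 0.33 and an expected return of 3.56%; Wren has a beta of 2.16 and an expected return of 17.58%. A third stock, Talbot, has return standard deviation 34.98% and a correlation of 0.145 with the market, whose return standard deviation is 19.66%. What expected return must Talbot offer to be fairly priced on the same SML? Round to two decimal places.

3.01%

MRP = (17.58% − 3.56%) / (2.16 − 0.33) = 7.6612%
R_f = 3.56% − 0.33 × 7.6612% = 1.0318%
β_Talbot = ρ·σ_i/σ_m = 0.145 × 34.98 / 19.66 = 0.2580
E(R_Talbot) = R_f + β × MRP = 1.0318% + 0.2580 × 7.6612% = 3.01%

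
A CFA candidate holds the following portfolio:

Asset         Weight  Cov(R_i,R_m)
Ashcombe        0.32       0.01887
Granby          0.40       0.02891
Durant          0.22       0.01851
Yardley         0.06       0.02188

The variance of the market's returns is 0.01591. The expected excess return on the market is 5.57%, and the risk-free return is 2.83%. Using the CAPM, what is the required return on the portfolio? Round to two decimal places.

β_Ashcombe = 0.01887 / 0.01591 = 1.1860
β_Granby = 0.02891 / 0.01591 = 1.8171
β_Durant = 0.01851 / 0.01591 = 1.1634
β_Yardley = 0.02188 / 0.01591 = 1.3752
β_P = Σ w_i β_i = 0.32×1.1860 + 0.40×1.8171 + 0.22×1.1634 + 0.06×1.3752 = 1.4448
E(R_P) = R_f + β_P × MRP = 2.83% + 1.4448 × 5.57% = 10.88%

10.88%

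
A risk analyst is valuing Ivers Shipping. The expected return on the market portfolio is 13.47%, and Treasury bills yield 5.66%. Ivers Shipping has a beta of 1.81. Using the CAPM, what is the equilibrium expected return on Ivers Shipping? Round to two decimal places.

19.80%

Market risk premium = E(R_m) − R_f = 13.47% − 5.66% = 7.81%
E(R) = R_f + β × MRP = 5.66% + 1.81 × 7.81% = 19.80%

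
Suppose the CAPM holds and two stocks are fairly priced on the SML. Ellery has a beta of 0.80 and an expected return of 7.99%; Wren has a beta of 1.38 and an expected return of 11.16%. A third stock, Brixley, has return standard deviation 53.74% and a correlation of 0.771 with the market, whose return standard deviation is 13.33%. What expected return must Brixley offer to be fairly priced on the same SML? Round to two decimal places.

MRP = (11.16% − 7.99%) / (1.38 − 0.80) = 5.4655%
R_f = 7.99% − 0.80 × 5.4655% = 3.6176%
β_Brixley = ρ·σ_i/σ_m = 0.771 × 53.74 / 13.33 = 3.1083
E(R_Brixley) = R_f + β × MRP = 3.6176% + 3.1083 × 5.4655% = 20.61%

20.61%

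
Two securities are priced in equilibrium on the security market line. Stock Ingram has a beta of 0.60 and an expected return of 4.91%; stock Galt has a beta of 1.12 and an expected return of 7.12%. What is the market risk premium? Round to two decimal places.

Both satisfy E(R) = R_f + β·MRP, so the slope of the SML is
MRP = (7.12% − 4.91%) / (1.12 − 0.60) = 2.21% / 0.52 = 4.2500%

4.25%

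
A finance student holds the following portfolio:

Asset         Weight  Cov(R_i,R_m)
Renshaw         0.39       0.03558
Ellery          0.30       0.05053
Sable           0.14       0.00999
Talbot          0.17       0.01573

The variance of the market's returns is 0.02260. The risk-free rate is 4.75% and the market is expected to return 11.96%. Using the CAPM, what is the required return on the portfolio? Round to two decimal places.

15.31%

β_Renshaw = 0.03558 / 0.02260 = 1.5743
β_Ellery = 0.05053 / 0.02260 = 2.2358
β_Sable = 0.00999 / 0.02260 = 0.4420
β_Talbot = 0.01573 / 0.02260 = 0.6960
β_P = Σ w_i β_i = 0.39×1.5743 + 0.30×2.2358 + 0.14×0.4420 + 0.17×0.6960 = 1.4649
MRP = 11.96% − 4.75% = 7.21%
E(R_P) = R_f + β_P × MRP = 4.75% + 1.4649 × 7.21% = 15.31%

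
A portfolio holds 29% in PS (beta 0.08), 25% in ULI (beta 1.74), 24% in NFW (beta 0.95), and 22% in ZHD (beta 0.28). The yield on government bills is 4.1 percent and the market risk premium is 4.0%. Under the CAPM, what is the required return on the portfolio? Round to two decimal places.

7.09%

β_P = Σ w_i β_i = 0.29×0.08 + 0.25×1.74 + 0.24×0.95 + 0.22×0.28 = 0.7478
E(R_P) = R_f + β_P × MRP = 4.1% + 0.7478 × 4.0% = 7.09%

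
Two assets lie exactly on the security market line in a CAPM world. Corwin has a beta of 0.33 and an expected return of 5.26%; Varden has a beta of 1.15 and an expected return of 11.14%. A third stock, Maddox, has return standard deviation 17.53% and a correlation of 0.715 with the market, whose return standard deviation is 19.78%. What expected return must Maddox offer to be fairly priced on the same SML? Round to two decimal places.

MRP = (11.14% − 5.26%) / (1.15 − 0.33) = 7.1707%
R_f = 5.26% − 0.33 × 7.1707% = 2.8937%
β_Maddox = ρ·σ_i/σ_m = 0.715 × 17.53 / 19.78 = 0.6337
E(R_Maddox) = R_f + β × MRP = 2.8937% + 0.6337 × 7.1707% = 7.44%

7.44%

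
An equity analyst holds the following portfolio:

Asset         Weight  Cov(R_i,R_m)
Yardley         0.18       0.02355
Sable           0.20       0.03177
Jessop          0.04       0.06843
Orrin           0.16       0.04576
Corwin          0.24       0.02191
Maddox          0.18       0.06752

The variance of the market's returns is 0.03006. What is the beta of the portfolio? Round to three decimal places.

β_Yardley = 0.02355 / 0.03006 = 0.7834
β_Sable = 0.03177 / 0.03006 = 1.0569
β_Jessop = 0.06843 / 0.03006 = 2.2764
β_Orrin = 0.04576 / 0.03006 = 1.5223
β_Corwin = 0.02191 / 0.03006 = 0.7289
β_Maddox = 0.06752 / 0.03006 = 2.2462
β_P = Σ w_i β_i = 0.18×0.7834 + 0.20×1.0569 + 0.04×2.2764 + 0.16×1.5223 + 0.24×0.7289 + 0.18×2.2462 = 1.2663

1.266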